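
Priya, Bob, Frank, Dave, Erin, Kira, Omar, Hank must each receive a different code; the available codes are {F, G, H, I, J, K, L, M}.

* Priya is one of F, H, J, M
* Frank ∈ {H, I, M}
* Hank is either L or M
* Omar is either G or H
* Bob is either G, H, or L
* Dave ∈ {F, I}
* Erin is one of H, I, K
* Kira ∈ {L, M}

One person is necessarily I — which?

Frank

The 8 variables together cover exactly {F, G, H, I, J, K, L, M} — 8 values for 8 variables — and J appears only in Priya's list, so Priya = J.
Among the 7 still-open variables, F fits only Dave (and all 7 values in {F, G, H, I, K, L, M} must be used), so Dave = F.
The 6 still-open variables draw from only 6 values {G, H, I, K, L, M}, so each is used; only Erin can be K, hence Erin = K.
Among the 5 still-open variables, I fits only Frank (and all 5 values in {G, H, I, L, M} must be used), so Frank = I.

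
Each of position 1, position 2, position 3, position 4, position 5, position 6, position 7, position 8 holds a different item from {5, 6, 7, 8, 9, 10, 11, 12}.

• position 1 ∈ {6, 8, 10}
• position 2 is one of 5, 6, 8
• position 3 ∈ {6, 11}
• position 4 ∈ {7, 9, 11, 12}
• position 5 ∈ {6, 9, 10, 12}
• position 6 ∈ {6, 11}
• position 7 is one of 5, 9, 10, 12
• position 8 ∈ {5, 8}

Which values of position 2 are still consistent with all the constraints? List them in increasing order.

The 8 variables draw from only 8 values {5, 6, 7, 8, 9, 10, 11, 12}, so each is used; only position 4 can be 7, hence position 4 = 7.
position 3 and position 6 share exactly the 2 values {6, 11}; by pigeonhole those values go to them, so strike 6, 11 from position 1, position 2, position 5.
The 2 variables position 2 and position 8 are confined to {5, 8}, which locks those values in; drop them from position 1, position 7.
position 1 must be 10 (only option left). Eliminate 10 elsewhere: position 5, position 7.
No further eliminations apply; position 2 can still be any of 5, 8.

5, 8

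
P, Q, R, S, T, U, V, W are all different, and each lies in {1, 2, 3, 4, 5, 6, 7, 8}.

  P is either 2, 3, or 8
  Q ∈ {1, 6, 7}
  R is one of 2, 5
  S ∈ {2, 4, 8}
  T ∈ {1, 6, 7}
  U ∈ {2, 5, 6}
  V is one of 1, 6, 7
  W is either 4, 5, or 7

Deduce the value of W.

The 8 variables draw from only 8 values {1, 2, 3, 4, 5, 6, 7, 8}, so each is used; only P can be 3, hence P = 3.
Among the 7 still-open variables, 8 fits only S (and all 7 values in {1, 2, 4, 5, 6, 7, 8} must be used), so S = 8.
The 6 still-open variables together cover exactly {1, 2, 4, 5, 6, 7} — 6 values for 6 variables — and 4 appears only in W's list, so W = 4.

4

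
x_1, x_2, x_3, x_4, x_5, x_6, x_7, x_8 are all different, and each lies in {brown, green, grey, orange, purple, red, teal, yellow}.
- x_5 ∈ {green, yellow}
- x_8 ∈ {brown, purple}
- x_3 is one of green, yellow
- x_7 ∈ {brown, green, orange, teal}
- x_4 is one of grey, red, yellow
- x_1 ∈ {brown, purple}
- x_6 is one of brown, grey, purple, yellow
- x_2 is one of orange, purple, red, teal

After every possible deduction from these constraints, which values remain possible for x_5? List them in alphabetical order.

x_1 and x_8 share exactly the 2 values {brown, purple}; by pigeonhole those values go to them, so strike brown, purple from x_2, x_6, x_7.
The 2 variables x_3 and x_5 are confined to {green, yellow}, which locks those values in; drop them from x_4, x_6, x_7.
x_6's domain is down to {grey}, so x_6 = grey. Remove grey from x_4.
That leaves x_4 = red. Eliminate red elsewhere: x_2.
No further eliminations apply; x_5 can still be any of green, yellow.

green, yellow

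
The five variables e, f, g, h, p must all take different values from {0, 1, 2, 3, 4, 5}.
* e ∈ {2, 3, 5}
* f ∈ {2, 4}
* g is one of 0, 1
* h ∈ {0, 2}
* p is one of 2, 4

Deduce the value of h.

The 2 variables f and p are confined to {2, 4}, which locks those values in; drop them from e, h.
So h = 0.

0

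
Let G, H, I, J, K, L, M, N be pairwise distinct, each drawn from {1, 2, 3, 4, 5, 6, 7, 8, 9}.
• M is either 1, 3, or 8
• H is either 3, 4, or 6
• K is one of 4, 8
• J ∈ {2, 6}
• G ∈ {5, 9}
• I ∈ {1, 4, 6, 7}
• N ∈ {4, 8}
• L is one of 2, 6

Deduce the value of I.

7

The 2 variables J and L are confined to {2, 6}, which locks those values in; drop them from H, I.
The 2 variables K and N are confined to {4, 8}, which locks those values in; drop them from H, I, M.
H must be 3 (only option left). Remove 3 from M.
M has just one choice, so M = 1. So I can't be 1.
So I = 7.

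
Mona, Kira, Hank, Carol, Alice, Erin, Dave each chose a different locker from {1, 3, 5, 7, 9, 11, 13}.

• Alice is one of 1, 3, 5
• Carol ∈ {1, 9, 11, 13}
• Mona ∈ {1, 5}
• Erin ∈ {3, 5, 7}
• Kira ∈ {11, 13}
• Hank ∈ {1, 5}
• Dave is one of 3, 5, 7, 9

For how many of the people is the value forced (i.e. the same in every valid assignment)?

3

Mona and Hank between them cover only {1, 5} — a naked pair. Remove those values from Carol, Alice, Erin, Dave.
Alice has just one choice, so Alice = 3. Strike 3 from Erin, Dave.
That leaves Erin = 7. Strike 7 from Dave.
Dave's domain is down to {9}, so Dave = 9. Eliminate 9 elsewhere: Carol.
Determined: Alice=3, Erin=7, Dave=9. The other people each still have more than one consistent value. That makes 3.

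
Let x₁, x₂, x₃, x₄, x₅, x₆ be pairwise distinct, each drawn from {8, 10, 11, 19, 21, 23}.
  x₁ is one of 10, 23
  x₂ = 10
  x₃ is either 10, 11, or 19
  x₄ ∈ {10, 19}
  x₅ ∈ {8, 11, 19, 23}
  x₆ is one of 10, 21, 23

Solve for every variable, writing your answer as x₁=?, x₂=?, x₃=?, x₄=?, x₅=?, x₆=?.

x₁=23, x₂=10, x₃=11, x₄=19, x₅=8, x₆=21

x₂ must be 10 (only option left). Strike 10 from x₁, x₃, x₄, x₆.
x₄ must be 19 (only option left). So x₃, x₅ can't be 19.
That leaves x₁ = 23. So x₅, x₆ can't be 23.
x₃ has just one choice, so x₃ = 11. Remove 11 from x₅.
x₅ must be 8 (only option left).
That leaves x₆ = 21.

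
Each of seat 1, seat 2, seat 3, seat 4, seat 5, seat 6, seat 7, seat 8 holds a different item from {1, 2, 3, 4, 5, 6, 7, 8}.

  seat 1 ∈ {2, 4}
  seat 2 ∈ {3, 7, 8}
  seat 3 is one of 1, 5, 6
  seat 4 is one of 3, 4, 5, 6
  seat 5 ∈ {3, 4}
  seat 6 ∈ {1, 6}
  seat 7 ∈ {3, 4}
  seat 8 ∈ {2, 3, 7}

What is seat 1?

Among the 8 variables, 8 fits only seat 2 (and all 8 values in {1, 2, 3, 4, 5, 6, 7, 8} must be used), so seat 2 = 8.
Among the 7 still-open variables, 7 fits only seat 8 (and all 7 values in {1, 2, 3, 4, 5, 6, 7} must be used), so seat 8 = 7.
Among the 6 still-open variables, 2 fits only seat 1 (and all 6 values in {1, 2, 3, 4, 5, 6} must be used), so seat 1 = 2.

2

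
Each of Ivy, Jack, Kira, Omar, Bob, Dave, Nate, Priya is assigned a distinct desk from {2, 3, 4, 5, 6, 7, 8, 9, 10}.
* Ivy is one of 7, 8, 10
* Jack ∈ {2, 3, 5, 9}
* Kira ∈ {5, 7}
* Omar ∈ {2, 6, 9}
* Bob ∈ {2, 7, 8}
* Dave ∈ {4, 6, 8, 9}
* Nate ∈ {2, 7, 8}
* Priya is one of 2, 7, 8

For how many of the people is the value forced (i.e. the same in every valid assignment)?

Bob, Nate, Priya between them cover only {2, 7, 8} — a naked triple. Remove those values from Ivy, Jack, Kira, Omar, Dave.
Ivy's domain is down to {10}, so Ivy = 10.
Kira must be 5 (only option left). Strike 5 from Jack.
Determined: Ivy=10, Kira=5. The other people each still have more than one consistent value. That makes 2.

2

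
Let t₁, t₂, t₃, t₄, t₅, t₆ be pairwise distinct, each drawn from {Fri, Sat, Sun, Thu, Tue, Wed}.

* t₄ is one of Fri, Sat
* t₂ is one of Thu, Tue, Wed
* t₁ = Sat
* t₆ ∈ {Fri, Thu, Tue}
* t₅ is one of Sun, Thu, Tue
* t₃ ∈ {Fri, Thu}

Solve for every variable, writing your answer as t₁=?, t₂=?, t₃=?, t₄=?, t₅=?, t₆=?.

t₁=Sat, t₂=Wed, t₃=Thu, t₄=Fri, t₅=Sun, t₆=Tue

t₁ must be Sat (only option left). Strike Sat from t₄.
t₄ must be Fri (only option left). Eliminate Fri elsewhere: t₃, t₆.
t₃ has just one choice, so t₃ = Thu. Eliminate Thu elsewhere: t₂, t₅, t₆.
t₆'s domain is down to {Tue}, so t₆ = Tue. So t₂, t₅ can't be Tue.
That leaves t₂ = Wed.
That leaves t₅ = Sun.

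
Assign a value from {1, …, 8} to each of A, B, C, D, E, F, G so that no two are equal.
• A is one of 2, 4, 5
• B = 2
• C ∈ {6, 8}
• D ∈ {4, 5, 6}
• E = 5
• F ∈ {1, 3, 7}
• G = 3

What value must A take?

4

B has just one choice, so B = 2. So A can't be 2.
That leaves E = 5. So A, D can't be 5.
So A = 4.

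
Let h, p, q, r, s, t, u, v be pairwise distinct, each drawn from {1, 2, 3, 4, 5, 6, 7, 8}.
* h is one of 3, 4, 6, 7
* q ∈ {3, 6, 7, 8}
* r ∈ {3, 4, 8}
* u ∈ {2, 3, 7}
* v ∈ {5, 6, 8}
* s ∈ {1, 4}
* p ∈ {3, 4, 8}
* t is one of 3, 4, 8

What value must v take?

The 8 variables draw from only 8 values {1, 2, 3, 4, 5, 6, 7, 8}, so each is used; only s can be 1, hence s = 1.
The 7 still-open variables draw from only 7 values {2, 3, 4, 5, 6, 7, 8}, so each is used; only u can be 2, hence u = 2.
The 6 still-open variables draw from only 6 values {3, 4, 5, 6, 7, 8}, so each is used; only v can be 5, hence v = 5.

5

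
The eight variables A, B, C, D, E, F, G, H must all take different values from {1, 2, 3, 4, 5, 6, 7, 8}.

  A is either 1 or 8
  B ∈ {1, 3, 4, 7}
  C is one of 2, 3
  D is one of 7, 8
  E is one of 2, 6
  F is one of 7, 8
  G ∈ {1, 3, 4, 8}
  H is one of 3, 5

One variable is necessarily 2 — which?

C

Among the 8 variables, 5 fits only H (and all 8 values in {1, 2, 3, 4, 5, 6, 7, 8} must be used), so H = 5.
The 7 still-open variables draw from only 7 values {1, 2, 3, 4, 6, 7, 8}, so each is used; only E can be 6, hence E = 6.
The 6 still-open variables draw from only 6 values {1, 2, 3, 4, 7, 8}, so each is used; only C can be 2, hence C = 2.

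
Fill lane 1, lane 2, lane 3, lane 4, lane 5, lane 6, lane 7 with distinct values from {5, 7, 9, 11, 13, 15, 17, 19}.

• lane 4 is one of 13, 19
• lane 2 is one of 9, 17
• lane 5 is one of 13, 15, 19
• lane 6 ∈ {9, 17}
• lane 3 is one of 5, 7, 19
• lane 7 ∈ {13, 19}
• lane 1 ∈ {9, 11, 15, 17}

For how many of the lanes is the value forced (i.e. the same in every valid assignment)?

lane 2 and lane 6 share exactly the 2 values {9, 17}; by pigeonhole those values go to them, so strike 9, 17 from lane 1.
lane 4 and lane 7 between them cover only {13, 19} — a naked pair. Remove those values from lane 3, lane 5.
That leaves lane 5 = 15. So lane 1 can't be 15.
That leaves lane 1 = 11.
Determined: lane 1=11, lane 5=15. The other lanes each still have more than one consistent value. That makes 2.

2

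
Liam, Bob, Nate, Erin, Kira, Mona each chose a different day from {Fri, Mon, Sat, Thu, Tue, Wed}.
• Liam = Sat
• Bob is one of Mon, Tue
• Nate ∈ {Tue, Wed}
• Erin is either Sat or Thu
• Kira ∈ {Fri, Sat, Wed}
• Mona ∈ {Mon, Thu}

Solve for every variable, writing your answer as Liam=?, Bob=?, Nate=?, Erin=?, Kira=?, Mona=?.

Liam's domain is down to {Sat}, so Liam = Sat. Strike Sat from Erin, Kira.
Erin's domain is down to {Thu}, so Erin = Thu. Strike Thu from Mona.
Mona's domain is down to {Mon}, so Mona = Mon. Remove Mon from Bob.
Bob must be Tue (only option left). So Nate can't be Tue.
That leaves Nate = Wed. So Kira can't be Wed.
That leaves Kira = Fri.

Liam=Sat, Bob=Tue, Nate=Wed, Erin=Thu, Kira=Fri, Mona=Mon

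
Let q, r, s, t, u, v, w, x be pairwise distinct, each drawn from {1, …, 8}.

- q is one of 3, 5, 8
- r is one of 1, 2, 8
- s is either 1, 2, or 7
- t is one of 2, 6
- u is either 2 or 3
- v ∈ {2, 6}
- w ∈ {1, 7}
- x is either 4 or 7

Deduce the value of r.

8

Among the 8 variables, 4 fits only x (and all 8 values in {1, 2, 3, 4, 5, 6, 7, 8} must be used), so x = 4.
The 7 still-open variables together cover exactly {1, 2, 3, 5, 6, 7, 8} — 7 values for 7 variables — and 5 appears only in q's list, so q = 5.
Among the 6 still-open variables, 3 fits only u (and all 6 values in {1, 2, 3, 6, 7, 8} must be used), so u = 3.
The 5 still-open variables together cover exactly {1, 2, 6, 7, 8} — 5 values for 5 variables — and 8 appears only in r's list, so r = 8.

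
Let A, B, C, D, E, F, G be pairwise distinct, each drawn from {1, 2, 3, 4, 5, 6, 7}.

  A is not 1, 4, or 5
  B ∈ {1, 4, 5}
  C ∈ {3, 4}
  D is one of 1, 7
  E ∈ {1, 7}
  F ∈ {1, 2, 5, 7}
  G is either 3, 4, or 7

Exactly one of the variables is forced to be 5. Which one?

B

The 7 variables together cover exactly {1, 2, 3, 4, 5, 6, 7} — 7 values for 7 variables — and 6 appears only in A's list, so A = 6.
The 6 still-open variables together cover exactly {1, 2, 3, 4, 5, 7} — 6 values for 6 variables — and 2 appears only in F's list, so F = 2.
Among the 5 still-open variables, 5 fits only B (and all 5 values in {1, 3, 4, 5, 7} must be used), so B = 5.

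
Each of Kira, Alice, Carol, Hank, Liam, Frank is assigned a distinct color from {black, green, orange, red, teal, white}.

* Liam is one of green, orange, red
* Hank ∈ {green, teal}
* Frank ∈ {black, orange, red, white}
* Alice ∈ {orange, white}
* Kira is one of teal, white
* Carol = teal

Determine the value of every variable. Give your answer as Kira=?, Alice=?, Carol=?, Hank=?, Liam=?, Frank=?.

Carol must be teal (only option left). Strike teal from Kira, Hank.
Hank has just one choice, so Hank = green. Eliminate green elsewhere: Liam.
Kira must be white (only option left). Eliminate white elsewhere: Alice, Frank.
Alice's domain is down to {orange}, so Alice = orange. So Liam, Frank can't be orange.
Liam must be red (only option left). Eliminate red elsewhere: Frank.
Frank's domain is down to {black}, so Frank = black.

Kira=white, Alice=orange, Carol=teal, Hank=green, Liam=red, Frank=black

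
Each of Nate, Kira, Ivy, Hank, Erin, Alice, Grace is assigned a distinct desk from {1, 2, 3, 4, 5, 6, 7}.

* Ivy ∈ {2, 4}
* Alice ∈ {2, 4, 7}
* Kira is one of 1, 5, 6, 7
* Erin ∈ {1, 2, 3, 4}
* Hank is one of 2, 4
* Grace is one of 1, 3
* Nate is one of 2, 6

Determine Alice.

7

Among the 7 variables, 5 fits only Kira (and all 7 values in {1, 2, 3, 4, 5, 6, 7} must be used), so Kira = 5.
Among the 6 still-open variables, 6 fits only Nate (and all 6 values in {1, 2, 3, 4, 6, 7} must be used), so Nate = 6.
The 5 still-open variables draw from only 5 values {1, 2, 3, 4, 7}, so each is used; only Alice can be 7, hence Alice = 7.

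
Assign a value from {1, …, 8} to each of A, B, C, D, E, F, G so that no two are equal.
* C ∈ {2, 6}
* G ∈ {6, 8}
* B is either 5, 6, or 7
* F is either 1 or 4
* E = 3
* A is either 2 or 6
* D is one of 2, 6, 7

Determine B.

E must be 3 (only option left).
A and C share exactly the 2 values {2, 6}; by pigeonhole those values go to them, so strike 2, 6 from B, D, G.
D must be 7 (only option left). Eliminate 7 elsewhere: B.
So B = 5.

5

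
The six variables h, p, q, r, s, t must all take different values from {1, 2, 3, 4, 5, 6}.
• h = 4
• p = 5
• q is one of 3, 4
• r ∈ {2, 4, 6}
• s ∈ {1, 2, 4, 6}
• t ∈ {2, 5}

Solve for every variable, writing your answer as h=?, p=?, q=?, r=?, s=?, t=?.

h must be 4 (only option left). Strike 4 from q, r, s.
That leaves p = 5. Remove 5 from t.
q has just one choice, so q = 3.
t must be 2 (only option left). Eliminate 2 elsewhere: r, s.
That leaves r = 6. So s can't be 6.
s's domain is down to {1}, so s = 1.

h=4, p=5, q=3, r=6, s=1, t=2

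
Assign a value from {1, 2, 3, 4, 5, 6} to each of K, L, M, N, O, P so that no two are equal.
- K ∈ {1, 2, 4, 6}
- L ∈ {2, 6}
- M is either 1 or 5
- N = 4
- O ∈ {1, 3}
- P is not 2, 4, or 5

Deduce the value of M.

N must be 4 (only option left). Eliminate 4 elsewhere: K.
The 5 still-open variables draw from only 5 values {1, 2, 3, 5, 6}, so each is used; only M can be 5, hence M = 5.

5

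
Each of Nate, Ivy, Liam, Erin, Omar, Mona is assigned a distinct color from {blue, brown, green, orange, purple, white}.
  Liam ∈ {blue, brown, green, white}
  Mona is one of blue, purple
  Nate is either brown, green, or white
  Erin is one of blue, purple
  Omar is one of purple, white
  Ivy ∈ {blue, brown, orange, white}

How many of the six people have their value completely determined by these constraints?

Among the 6 variables, orange fits only Ivy (and all 6 values in {blue, brown, green, orange, purple, white} must be used), so Ivy = orange.
Erin and Mona share exactly the 2 values {blue, purple}; by pigeonhole those values go to them, so strike blue, purple from Liam, Omar.
Omar's domain is down to {white}, so Omar = white. Eliminate white elsewhere: Nate, Liam.
Determined: Ivy=orange, Omar=white. The other people each still have more than one consistent value. That makes 2.

2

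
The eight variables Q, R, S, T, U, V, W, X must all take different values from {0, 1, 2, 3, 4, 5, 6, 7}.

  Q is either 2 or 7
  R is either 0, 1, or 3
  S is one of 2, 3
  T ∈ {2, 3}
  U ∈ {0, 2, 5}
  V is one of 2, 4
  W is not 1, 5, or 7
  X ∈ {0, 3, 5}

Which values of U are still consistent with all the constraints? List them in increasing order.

The 8 variables together cover exactly {0, 1, 2, 3, 4, 5, 6, 7} — 8 values for 8 variables — and 1 appears only in R's list, so R = 1.
Among the 7 still-open variables, 6 fits only W (and all 7 values in {0, 2, 3, 4, 5, 6, 7} must be used), so W = 6.
The 6 still-open variables together cover exactly {0, 2, 3, 4, 5, 7} — 6 values for 6 variables — and 4 appears only in V's list, so V = 4.
Among the 5 still-open variables, 7 fits only Q (and all 5 values in {0, 2, 3, 5, 7} must be used), so Q = 7.
S and T between them cover only {2, 3} — a naked pair. Remove those values from U, X.
No further eliminations apply; U can still be any of 0, 5.

0, 5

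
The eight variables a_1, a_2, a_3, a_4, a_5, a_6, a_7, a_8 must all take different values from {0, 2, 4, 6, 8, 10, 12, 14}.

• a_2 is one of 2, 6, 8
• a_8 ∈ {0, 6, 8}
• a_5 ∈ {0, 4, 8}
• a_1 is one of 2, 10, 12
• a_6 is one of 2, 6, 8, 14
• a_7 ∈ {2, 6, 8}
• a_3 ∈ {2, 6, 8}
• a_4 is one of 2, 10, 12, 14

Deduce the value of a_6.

The 8 variables draw from only 8 values {0, 2, 4, 6, 8, 10, 12, 14}, so each is used; only a_5 can be 4, hence a_5 = 4.
Among the 7 still-open variables, 0 fits only a_8 (and all 7 values in {0, 2, 6, 8, 10, 12, 14} must be used), so a_8 = 0.
a_2, a_3, a_7 share exactly the 3 values {2, 6, 8}; by pigeonhole those values go to them, so strike 2, 6, 8 from a_1, a_4, a_6.
So a_6 = 14.

14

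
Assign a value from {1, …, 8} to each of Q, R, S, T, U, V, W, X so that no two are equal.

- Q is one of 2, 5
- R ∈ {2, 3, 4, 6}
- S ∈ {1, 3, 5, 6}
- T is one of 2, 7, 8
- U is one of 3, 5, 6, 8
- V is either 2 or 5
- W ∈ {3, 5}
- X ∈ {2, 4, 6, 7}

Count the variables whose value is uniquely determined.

Among the 8 variables, 1 fits only S (and all 8 values in {1, 2, 3, 4, 5, 6, 7, 8} must be used), so S = 1.
The 2 variables Q and V are confined to {2, 5}, which locks those values in; drop them from R, T, U, W, X.
W has just one choice, so W = 3. So R, U can't be 3.
Determined: S=1, W=3. The other variables each still have more than one consistent value. That makes 2.

2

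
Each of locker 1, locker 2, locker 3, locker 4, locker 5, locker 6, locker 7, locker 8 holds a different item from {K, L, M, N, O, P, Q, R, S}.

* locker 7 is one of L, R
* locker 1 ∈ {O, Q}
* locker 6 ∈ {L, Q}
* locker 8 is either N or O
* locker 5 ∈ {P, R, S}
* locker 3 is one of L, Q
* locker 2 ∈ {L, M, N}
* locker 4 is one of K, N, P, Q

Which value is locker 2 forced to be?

M

The 2 variables locker 3 and locker 6 are confined to {L, Q}, which locks those values in; drop them from locker 1, locker 2, locker 4, locker 7.
locker 1 must be O (only option left). Strike O from locker 8.
locker 7's domain is down to {R}, so locker 7 = R. So locker 5 can't be R.
That leaves locker 8 = N. Eliminate N elsewhere: locker 2, locker 4.
So locker 2 = M.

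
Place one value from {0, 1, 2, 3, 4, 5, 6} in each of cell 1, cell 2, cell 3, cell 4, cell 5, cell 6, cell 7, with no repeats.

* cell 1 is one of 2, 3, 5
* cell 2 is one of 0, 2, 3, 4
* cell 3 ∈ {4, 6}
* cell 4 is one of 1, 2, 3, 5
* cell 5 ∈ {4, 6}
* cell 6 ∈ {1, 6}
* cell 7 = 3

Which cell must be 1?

cell 7's domain is down to {3}, so cell 7 = 3. Remove 3 from cell 1, cell 2, cell 4.
The 6 still-open variables together cover exactly {0, 1, 2, 4, 5, 6} — 6 values for 6 variables — and 0 appears only in cell 2's list, so cell 2 = 0.
The 2 variables cell 3 and cell 5 are confined to {4, 6}, which locks those values in; drop them from cell 6.
So 1 goes to cell 6.

cell 6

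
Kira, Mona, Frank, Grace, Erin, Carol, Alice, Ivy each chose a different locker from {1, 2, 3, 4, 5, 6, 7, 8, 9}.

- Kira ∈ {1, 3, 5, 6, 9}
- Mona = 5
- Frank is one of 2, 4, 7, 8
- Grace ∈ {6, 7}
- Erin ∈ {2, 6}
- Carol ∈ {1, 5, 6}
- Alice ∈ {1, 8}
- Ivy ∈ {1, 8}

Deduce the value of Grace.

7

Mona has just one choice, so Mona = 5. So Kira, Carol can't be 5.
Alice and Ivy share exactly the 2 values {1, 8}; by pigeonhole those values go to them, so strike 1, 8 from Kira, Frank, Carol.
That leaves Carol = 6. So Kira, Grace, Erin can't be 6.
So Grace = 7.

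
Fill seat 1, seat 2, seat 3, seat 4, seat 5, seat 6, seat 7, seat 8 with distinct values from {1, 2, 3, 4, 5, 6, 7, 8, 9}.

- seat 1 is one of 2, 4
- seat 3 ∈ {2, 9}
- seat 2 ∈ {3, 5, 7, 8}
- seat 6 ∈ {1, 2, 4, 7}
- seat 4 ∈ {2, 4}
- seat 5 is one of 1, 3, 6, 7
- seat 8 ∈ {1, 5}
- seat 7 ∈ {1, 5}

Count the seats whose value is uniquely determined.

2

The 2 variables seat 1 and seat 4 are confined to {2, 4}, which locks those values in; drop them from seat 3, seat 6.
seat 3's domain is down to {9}, so seat 3 = 9.
seat 7 and seat 8 share exactly the 2 values {1, 5}; by pigeonhole those values go to them, so strike 1, 5 from seat 2, seat 5, seat 6.
seat 6 must be 7 (only option left). Eliminate 7 elsewhere: seat 2, seat 5.
Determined: seat 3=9, seat 6=7. The other seats each still have more than one consistent value. That makes 2.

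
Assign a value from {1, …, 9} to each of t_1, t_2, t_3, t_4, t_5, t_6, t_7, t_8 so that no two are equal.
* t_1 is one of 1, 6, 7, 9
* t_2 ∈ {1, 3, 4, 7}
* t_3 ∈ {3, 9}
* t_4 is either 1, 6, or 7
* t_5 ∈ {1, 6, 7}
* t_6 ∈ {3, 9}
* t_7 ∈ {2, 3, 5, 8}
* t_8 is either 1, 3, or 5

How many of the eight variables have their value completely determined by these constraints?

t_3 and t_6 between them cover only {3, 9} — a naked pair. Remove those values from t_1, t_2, t_7, t_8.
t_1, t_4, t_5 share exactly the 3 values {1, 6, 7}; by pigeonhole those values go to them, so strike 1, 6, 7 from t_2, t_8.
That leaves t_2 = 4.
t_8 has just one choice, so t_8 = 5. So t_7 can't be 5.
Determined: t_2=4, t_8=5. The other variables each still have more than one consistent value. That makes 2.

2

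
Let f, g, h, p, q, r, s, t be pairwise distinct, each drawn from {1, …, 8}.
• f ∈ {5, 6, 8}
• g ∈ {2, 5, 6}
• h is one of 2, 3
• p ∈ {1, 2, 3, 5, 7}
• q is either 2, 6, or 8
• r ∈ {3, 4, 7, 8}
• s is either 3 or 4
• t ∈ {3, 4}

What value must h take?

The 8 variables draw from only 8 values {1, 2, 3, 4, 5, 6, 7, 8}, so each is used; only p can be 1, hence p = 1.
The 7 still-open variables together cover exactly {2, 3, 4, 5, 6, 7, 8} — 7 values for 7 variables — and 7 appears only in r's list, so r = 7.
s and t share exactly the 2 values {3, 4}; by pigeonhole those values go to them, so strike 3, 4 from h.
So h = 2.

2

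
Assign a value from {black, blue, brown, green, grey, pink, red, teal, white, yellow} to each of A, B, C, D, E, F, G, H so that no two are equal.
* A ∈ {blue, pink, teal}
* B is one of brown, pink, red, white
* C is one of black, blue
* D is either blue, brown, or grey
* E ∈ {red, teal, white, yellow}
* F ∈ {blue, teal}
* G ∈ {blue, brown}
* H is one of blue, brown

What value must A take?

pink

The 2 variables G and H are confined to {blue, brown}, which locks those values in; drop them from A, B, C, D, F.
That leaves C = black.
D has just one choice, so D = grey.
F must be teal (only option left). So A, E can't be teal.
So A = pink.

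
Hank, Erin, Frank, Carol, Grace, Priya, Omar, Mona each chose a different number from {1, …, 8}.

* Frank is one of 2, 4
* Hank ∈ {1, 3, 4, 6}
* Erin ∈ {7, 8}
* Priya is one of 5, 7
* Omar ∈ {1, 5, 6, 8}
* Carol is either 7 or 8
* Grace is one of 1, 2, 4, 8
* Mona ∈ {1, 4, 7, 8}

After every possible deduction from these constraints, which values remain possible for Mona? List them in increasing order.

1, 4

The 8 variables together cover exactly {1, 2, 3, 4, 5, 6, 7, 8} — 8 values for 8 variables — and 3 appears only in Hank's list, so Hank = 3.
The 7 still-open variables together cover exactly {1, 2, 4, 5, 6, 7, 8} — 7 values for 7 variables — and 6 appears only in Omar's list, so Omar = 6.
Among the 6 still-open variables, 5 fits only Priya (and all 6 values in {1, 2, 4, 5, 7, 8} must be used), so Priya = 5.
Erin and Carol share exactly the 2 values {7, 8}; by pigeonhole those values go to them, so strike 7, 8 from Grace, Mona.
No further eliminations apply; Mona can still be any of 1, 4.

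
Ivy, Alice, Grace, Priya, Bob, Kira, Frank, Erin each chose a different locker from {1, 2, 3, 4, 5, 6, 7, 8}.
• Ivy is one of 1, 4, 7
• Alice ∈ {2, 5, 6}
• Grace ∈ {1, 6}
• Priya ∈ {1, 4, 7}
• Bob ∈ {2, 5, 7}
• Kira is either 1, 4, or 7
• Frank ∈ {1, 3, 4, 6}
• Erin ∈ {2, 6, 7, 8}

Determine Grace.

6

The 8 variables draw from only 8 values {1, 2, 3, 4, 5, 6, 7, 8}, so each is used; only Frank can be 3, hence Frank = 3.
The 7 still-open variables together cover exactly {1, 2, 4, 5, 6, 7, 8} — 7 values for 7 variables — and 8 appears only in Erin's list, so Erin = 8.
Ivy, Priya, Kira between them cover only {1, 4, 7} — a naked triple. Remove those values from Grace, Bob.
So Grace = 6.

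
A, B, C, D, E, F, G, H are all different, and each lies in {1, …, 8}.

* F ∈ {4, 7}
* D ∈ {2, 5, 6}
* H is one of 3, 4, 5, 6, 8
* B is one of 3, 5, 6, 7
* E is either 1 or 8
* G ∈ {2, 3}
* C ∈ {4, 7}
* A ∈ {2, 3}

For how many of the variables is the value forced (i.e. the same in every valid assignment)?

Among the 8 variables, 1 fits only E (and all 8 values in {1, 2, 3, 4, 5, 6, 7, 8} must be used), so E = 1.
The 7 still-open variables together cover exactly {2, 3, 4, 5, 6, 7, 8} — 7 values for 7 variables — and 8 appears only in H's list, so H = 8.
The 2 variables A and G are confined to {2, 3}, which locks those values in; drop them from B, D.
C and F between them cover only {4, 7} — a naked pair. Remove those values from B.
Determined: E=1, H=8. The other variables each still have more than one consistent value. That makes 2.

2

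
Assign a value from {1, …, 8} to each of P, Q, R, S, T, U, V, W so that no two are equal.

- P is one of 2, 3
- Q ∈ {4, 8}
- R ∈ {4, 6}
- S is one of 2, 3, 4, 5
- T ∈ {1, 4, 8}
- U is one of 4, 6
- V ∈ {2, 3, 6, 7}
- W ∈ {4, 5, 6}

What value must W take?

5

Among the 8 variables, 1 fits only T (and all 8 values in {1, 2, 3, 4, 5, 6, 7, 8} must be used), so T = 1.
The 7 still-open variables together cover exactly {2, 3, 4, 5, 6, 7, 8} — 7 values for 7 variables — and 7 appears only in V's list, so V = 7.
The 6 still-open variables draw from only 6 values {2, 3, 4, 5, 6, 8}, so each is used; only Q can be 8, hence Q = 8.
R and U share exactly the 2 values {4, 6}; by pigeonhole those values go to them, so strike 4, 6 from S, W.
So W = 5.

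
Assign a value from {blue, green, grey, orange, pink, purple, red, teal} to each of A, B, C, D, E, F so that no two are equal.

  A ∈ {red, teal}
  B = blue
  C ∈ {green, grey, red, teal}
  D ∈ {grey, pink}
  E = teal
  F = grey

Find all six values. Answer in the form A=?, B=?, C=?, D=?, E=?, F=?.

B must be blue (only option left).
E's domain is down to {teal}, so E = teal. So A, C can't be teal.
F has just one choice, so F = grey. Strike grey from C, D.
A must be red (only option left). Strike red from C.
C must be green (only option left).
D must be pink (only option left).

A=red, B=blue, C=green, D=pink, E=teal, F=grey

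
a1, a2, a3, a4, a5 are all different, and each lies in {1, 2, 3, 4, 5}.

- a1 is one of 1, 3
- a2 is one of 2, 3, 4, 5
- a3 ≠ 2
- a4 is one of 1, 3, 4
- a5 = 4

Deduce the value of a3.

a5 has just one choice, so a5 = 4. So a2, a3, a4 can't be 4.
Among the 4 still-open variables, 2 fits only a2 (and all 4 values in {1, 2, 3, 5} must be used), so a2 = 2.
The 3 still-open variables together cover exactly {1, 3, 5} — 3 values for 3 variables — and 5 appears only in a3's list, so a3 = 5.

5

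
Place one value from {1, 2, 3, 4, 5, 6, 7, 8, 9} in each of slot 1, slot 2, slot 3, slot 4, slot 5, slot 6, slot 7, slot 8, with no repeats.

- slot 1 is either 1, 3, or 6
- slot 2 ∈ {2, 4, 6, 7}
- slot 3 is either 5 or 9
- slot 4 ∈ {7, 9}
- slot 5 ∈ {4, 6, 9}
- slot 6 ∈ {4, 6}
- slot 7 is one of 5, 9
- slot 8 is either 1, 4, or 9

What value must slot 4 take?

7

The 8 variables draw from only 8 values {1, 2, 3, 4, 5, 6, 7, 9}, so each is used; only slot 2 can be 2, hence slot 2 = 2.
The 7 still-open variables together cover exactly {1, 3, 4, 5, 6, 7, 9} — 7 values for 7 variables — and 3 appears only in slot 1's list, so slot 1 = 3.
The 6 still-open variables together cover exactly {1, 4, 5, 6, 7, 9} — 6 values for 6 variables — and 1 appears only in slot 8's list, so slot 8 = 1.
The 5 still-open variables together cover exactly {4, 5, 6, 7, 9} — 5 values for 5 variables — and 7 appears only in slot 4's list, so slot 4 = 7.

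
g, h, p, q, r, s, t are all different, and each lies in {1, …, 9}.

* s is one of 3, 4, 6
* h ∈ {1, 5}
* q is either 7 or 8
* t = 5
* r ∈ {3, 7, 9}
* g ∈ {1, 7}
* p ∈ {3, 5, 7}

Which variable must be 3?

t's domain is down to {5}, so t = 5. Remove 5 from h, p.
h's domain is down to {1}, so h = 1. Remove 1 from g.
g has just one choice, so g = 7. Strike 7 from p, q, r.
So 3 goes to p.

p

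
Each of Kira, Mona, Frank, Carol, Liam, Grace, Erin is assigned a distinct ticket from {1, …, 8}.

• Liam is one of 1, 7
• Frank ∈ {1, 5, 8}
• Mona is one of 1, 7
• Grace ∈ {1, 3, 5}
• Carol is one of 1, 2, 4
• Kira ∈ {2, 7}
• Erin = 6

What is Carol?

Erin must be 6 (only option left).
Mona and Liam share exactly the 2 values {1, 7}; by pigeonhole those values go to them, so strike 1, 7 from Kira, Frank, Carol, Grace.
Kira's domain is down to {2}, so Kira = 2. Eliminate 2 elsewhere: Carol.
So Carol = 4.

4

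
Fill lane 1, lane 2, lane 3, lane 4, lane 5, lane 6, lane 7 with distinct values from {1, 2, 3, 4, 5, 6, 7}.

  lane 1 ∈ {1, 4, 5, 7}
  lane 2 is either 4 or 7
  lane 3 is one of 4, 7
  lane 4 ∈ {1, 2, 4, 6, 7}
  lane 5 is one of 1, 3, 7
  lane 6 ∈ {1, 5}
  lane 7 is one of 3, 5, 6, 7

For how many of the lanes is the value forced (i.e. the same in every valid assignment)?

Among the 7 variables, 2 fits only lane 4 (and all 7 values in {1, 2, 3, 4, 5, 6, 7} must be used), so lane 4 = 2.
The 6 still-open variables draw from only 6 values {1, 3, 4, 5, 6, 7}, so each is used; only lane 7 can be 6, hence lane 7 = 6.
The 5 still-open variables draw from only 5 values {1, 3, 4, 5, 7}, so each is used; only lane 5 can be 3, hence lane 5 = 3.
lane 2 and lane 3 between them cover only {4, 7} — a naked pair. Remove those values from lane 1.
Determined: lane 4=2, lane 5=3, lane 7=6. The other lanes each still have more than one consistent value. That makes 3.

3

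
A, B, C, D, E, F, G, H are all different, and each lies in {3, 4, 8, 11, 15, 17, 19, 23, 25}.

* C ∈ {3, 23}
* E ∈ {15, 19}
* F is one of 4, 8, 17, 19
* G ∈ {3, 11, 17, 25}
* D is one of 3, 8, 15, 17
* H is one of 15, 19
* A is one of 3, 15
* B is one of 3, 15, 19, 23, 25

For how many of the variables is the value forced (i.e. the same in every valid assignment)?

3

The 2 variables E and H are confined to {15, 19}, which locks those values in; drop them from A, B, D, F.
That leaves A = 3. Remove 3 from B, C, D, G.
C's domain is down to {23}, so C = 23. So B can't be 23.
That leaves B = 25. So G can't be 25.
Determined: A=3, B=25, C=23. The other variables each still have more than one consistent value. That makes 3.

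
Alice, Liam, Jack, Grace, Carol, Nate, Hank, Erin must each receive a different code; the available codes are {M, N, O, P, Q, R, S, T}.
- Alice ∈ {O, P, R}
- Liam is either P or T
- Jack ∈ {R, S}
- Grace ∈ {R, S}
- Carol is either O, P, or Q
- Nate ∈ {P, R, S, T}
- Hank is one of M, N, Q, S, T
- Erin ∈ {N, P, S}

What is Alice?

The 8 variables draw from only 8 values {M, N, O, P, Q, R, S, T}, so each is used; only Hank can be M, hence Hank = M.
The 7 still-open variables together cover exactly {N, O, P, Q, R, S, T} — 7 values for 7 variables — and N appears only in Erin's list, so Erin = N.
The 6 still-open variables draw from only 6 values {O, P, Q, R, S, T}, so each is used; only Carol can be Q, hence Carol = Q.
The 5 still-open variables draw from only 5 values {O, P, R, S, T}, so each is used; only Alice can be O, hence Alice = O.

O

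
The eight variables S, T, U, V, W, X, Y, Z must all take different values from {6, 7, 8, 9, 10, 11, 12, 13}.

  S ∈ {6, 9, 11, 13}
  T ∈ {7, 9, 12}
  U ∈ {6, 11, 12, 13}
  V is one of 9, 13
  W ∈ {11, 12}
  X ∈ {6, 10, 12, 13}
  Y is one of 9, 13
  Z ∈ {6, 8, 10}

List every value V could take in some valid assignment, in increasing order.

The 8 variables together cover exactly {6, 7, 8, 9, 10, 11, 12, 13} — 8 values for 8 variables — and 7 appears only in T's list, so T = 7.
Among the 7 still-open variables, 8 fits only Z (and all 7 values in {6, 8, 9, 10, 11, 12, 13} must be used), so Z = 8.
The 6 still-open variables together cover exactly {6, 9, 10, 11, 12, 13} — 6 values for 6 variables — and 10 appears only in X's list, so X = 10.
The 2 variables V and Y are confined to {9, 13}, which locks those values in; drop them from S, U.
No further eliminations apply; V can still be any of 9, 13.

9, 13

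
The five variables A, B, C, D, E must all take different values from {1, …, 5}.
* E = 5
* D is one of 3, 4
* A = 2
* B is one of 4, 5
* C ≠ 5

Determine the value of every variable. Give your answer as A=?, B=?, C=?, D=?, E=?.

A=2, B=4, C=1, D=3, E=5

A has just one choice, so A = 2. Strike 2 from C.
E's domain is down to {5}, so E = 5. Strike 5 from B.
B has just one choice, so B = 4. Strike 4 from C, D.
D has just one choice, so D = 3. Remove 3 from C.
C's domain is down to {1}, so C = 1.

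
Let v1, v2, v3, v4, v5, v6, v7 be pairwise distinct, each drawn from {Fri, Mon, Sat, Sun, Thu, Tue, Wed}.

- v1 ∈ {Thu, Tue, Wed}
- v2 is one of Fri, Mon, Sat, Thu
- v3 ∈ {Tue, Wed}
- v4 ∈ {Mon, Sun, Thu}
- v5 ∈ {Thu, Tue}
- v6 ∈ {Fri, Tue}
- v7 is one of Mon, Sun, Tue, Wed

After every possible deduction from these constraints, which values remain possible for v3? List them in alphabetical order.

The 7 variables together cover exactly {Fri, Mon, Sat, Sun, Thu, Tue, Wed} — 7 values for 7 variables — and Sat appears only in v2's list, so v2 = Sat.
Among the 6 still-open variables, Fri fits only v6 (and all 6 values in {Fri, Mon, Sun, Thu, Tue, Wed} must be used), so v6 = Fri.
v1, v3, v5 share exactly the 3 values {Thu, Tue, Wed}; by pigeonhole those values go to them, so strike Thu, Tue, Wed from v4, v7.
No further eliminations apply; v3 can still be any of Tue, Wed.

Tue, Wed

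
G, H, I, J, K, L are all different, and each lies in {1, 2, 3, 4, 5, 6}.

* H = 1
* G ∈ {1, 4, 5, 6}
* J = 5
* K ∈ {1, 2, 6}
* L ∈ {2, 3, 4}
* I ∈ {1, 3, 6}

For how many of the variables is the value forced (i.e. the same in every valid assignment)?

H must be 1 (only option left). So G, I, K can't be 1.
J has just one choice, so J = 5. Eliminate 5 elsewhere: G.
Determined: H=1, J=5. The other variables each still have more than one consistent value. That makes 2.

2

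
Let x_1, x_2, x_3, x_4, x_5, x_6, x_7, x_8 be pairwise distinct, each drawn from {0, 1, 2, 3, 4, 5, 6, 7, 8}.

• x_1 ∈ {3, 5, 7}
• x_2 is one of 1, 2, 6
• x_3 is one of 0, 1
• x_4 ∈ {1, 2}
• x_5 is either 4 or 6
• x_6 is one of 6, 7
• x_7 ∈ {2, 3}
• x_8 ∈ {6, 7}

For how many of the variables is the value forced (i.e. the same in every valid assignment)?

The 8 variables together cover exactly {0, 1, 2, 3, 4, 5, 6, 7} — 8 values for 8 variables — and 0 appears only in x_3's list, so x_3 = 0.
The 7 still-open variables together cover exactly {1, 2, 3, 4, 5, 6, 7} — 7 values for 7 variables — and 4 appears only in x_5's list, so x_5 = 4.
The 6 still-open variables together cover exactly {1, 2, 3, 5, 6, 7} — 6 values for 6 variables — and 5 appears only in x_1's list, so x_1 = 5.
Among the 5 still-open variables, 3 fits only x_7 (and all 5 values in {1, 2, 3, 6, 7} must be used), so x_7 = 3.
x_6 and x_8 between them cover only {6, 7} — a naked pair. Remove those values from x_2.
Determined: x_1=5, x_3=0, x_5=4, x_7=3. The other variables each still have more than one consistent value. That makes 4.

4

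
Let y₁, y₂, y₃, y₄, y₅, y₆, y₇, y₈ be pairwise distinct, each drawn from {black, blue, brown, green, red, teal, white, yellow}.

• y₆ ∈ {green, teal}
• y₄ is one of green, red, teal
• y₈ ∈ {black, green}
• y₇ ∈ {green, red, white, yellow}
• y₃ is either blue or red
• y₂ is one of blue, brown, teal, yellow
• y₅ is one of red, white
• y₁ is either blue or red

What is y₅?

The 8 variables draw from only 8 values {black, blue, brown, green, red, teal, white, yellow}, so each is used; only y₈ can be black, hence y₈ = black.
Among the 7 still-open variables, brown fits only y₂ (and all 7 values in {blue, brown, green, red, teal, white, yellow} must be used), so y₂ = brown.
The 6 still-open variables draw from only 6 values {blue, green, red, teal, white, yellow}, so each is used; only y₇ can be yellow, hence y₇ = yellow.
The 5 still-open variables together cover exactly {blue, green, red, teal, white} — 5 values for 5 variables — and white appears only in y₅'s list, so y₅ = white.

white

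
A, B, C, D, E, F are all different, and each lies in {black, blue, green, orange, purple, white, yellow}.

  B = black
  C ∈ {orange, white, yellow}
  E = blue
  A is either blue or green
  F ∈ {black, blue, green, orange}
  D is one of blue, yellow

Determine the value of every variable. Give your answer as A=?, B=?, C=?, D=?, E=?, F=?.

B's domain is down to {black}, so B = black. Remove black from F.
That leaves E = blue. Remove blue from A, D, F.
That leaves A = green. Remove green from F.
D's domain is down to {yellow}, so D = yellow. Eliminate yellow elsewhere: C.
That leaves F = orange. So C can't be orange.
C's domain is down to {white}, so C = white.

A=green, B=black, C=white, D=yellow, E=blue, F=orange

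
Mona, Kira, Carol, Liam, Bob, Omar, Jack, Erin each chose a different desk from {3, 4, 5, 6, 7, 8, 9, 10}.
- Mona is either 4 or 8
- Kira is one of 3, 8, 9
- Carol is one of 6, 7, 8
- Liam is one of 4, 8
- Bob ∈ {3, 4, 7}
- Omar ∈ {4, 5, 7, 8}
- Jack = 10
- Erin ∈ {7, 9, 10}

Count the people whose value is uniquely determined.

3

Jack's domain is down to {10}, so Jack = 10. Eliminate 10 elsewhere: Erin.
Among the 7 still-open variables, 5 fits only Omar (and all 7 values in {3, 4, 5, 6, 7, 8, 9} must be used), so Omar = 5.
Among the 6 still-open variables, 6 fits only Carol (and all 6 values in {3, 4, 6, 7, 8, 9} must be used), so Carol = 6.
Mona and Liam between them cover only {4, 8} — a naked pair. Remove those values from Kira, Bob.
Determined: Carol=6, Omar=5, Jack=10. The other people each still have more than one consistent value. That makes 3.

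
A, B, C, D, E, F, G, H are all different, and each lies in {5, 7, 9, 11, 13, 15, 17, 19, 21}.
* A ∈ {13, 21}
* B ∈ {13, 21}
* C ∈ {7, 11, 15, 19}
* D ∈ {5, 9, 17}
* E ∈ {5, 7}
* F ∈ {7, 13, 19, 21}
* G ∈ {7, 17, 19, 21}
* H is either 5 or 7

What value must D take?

9

A and B between them cover only {13, 21} — a naked pair. Remove those values from F, G.
E and H between them cover only {5, 7} — a naked pair. Remove those values from C, D, F, G.
That leaves F = 19. Eliminate 19 elsewhere: C, G.
G has just one choice, so G = 17. Strike 17 from D.
So D = 9.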